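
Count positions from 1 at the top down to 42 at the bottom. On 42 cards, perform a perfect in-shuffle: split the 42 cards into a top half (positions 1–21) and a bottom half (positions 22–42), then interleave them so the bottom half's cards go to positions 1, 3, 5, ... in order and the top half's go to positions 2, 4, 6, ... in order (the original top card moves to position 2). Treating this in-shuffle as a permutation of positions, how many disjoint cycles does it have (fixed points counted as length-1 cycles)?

3

Trace each unvisited position around until it returns:
(1 2 4 8 16 32 ... len 14) (3 6 12 24 5 10 ... len 14) (7 14 28 13 26 9 ... len 14)
3 cycles in total.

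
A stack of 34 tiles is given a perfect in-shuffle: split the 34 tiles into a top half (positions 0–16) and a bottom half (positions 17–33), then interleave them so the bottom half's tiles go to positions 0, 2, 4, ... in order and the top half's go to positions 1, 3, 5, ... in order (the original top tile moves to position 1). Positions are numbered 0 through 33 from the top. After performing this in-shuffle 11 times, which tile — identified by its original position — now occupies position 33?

32

Work backwards from position 33, undoing one in-shuffle at a time:
33 ← 16 ← 25 ← 12 ← 23 ← 11 ← 5 ← 2 ← 18 ← 26 ← 30 ← 32
So the tile now at position 33 started at position 32.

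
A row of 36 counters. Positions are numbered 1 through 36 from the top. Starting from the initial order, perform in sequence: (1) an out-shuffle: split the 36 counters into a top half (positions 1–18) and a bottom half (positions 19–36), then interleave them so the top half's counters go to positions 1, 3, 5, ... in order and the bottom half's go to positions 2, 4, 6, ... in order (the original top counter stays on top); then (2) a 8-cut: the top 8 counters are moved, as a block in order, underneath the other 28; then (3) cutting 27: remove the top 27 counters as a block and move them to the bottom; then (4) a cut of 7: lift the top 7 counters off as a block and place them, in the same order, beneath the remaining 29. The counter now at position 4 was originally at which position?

Undo the operations in reverse order, starting from position 4:
  undo op 4 (cut 7): 4 ← 11
  undo op 3 (cut 27): 11 ← 2
  undo op 2 (cut 8): 2 ← 10
  undo op 1 (out-shuffle, from bottom half): 10 ← 23
So the counter at position 4 came from original position 23.

23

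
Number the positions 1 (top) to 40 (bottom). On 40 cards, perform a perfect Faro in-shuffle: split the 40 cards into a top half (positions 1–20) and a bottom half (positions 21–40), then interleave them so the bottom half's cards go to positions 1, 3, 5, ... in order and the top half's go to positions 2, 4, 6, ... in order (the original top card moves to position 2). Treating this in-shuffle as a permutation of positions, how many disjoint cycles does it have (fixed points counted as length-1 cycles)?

2

Trace each unvisited position around until it returns:
(1 2 4 8 16 32 ... len 20) (3 6 12 24 7 14 ... len 20)
2 cycles in total.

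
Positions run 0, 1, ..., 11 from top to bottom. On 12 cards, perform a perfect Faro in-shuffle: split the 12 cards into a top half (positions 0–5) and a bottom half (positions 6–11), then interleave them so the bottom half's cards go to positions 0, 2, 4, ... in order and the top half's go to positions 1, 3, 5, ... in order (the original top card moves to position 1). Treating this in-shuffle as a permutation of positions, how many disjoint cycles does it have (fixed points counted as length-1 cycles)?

Trace each unvisited position around until it returns:
(0 1 3 7 2 5 ... len 12)
1 cycle in total.

1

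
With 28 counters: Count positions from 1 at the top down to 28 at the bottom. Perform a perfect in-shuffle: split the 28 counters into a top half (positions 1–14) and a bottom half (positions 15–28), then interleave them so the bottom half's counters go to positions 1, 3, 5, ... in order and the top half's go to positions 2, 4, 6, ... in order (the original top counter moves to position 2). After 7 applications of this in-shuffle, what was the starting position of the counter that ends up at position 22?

26

Work backwards from position 22, undoing one in-shuffle at a time:
22 ← 11 ← 20 ← 10 ← 5 ← 17 ← 23 ← 26
So the counter now at position 22 started at position 26.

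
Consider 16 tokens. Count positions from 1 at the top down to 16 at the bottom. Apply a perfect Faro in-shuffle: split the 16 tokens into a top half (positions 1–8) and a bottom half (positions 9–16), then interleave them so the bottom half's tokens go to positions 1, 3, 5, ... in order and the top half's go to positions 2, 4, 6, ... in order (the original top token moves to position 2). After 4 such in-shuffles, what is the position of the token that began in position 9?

Track the token's position through each in-shuffle:
9 → 1 → 2 → 4 → 8

8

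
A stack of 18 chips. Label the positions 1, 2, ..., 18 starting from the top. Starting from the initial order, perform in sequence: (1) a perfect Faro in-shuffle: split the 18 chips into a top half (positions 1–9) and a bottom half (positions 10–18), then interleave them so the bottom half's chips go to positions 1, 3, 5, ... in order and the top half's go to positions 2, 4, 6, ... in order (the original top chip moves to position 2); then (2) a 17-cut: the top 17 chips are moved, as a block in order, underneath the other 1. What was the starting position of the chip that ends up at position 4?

11

Undo the operations in reverse order, starting from position 4:
  undo op 2 (cut 17): 4 ← 3
  undo op 1 (in-shuffle, from bottom half): 3 ← 11
So the chip at position 4 came from original position 11.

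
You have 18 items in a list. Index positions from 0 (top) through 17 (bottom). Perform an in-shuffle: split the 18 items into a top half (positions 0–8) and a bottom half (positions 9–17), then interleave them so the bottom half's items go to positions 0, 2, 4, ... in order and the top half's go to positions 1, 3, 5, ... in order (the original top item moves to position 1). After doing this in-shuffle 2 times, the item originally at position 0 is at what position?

Track the item's position through each in-shuffle:
0 → 1 → 3

3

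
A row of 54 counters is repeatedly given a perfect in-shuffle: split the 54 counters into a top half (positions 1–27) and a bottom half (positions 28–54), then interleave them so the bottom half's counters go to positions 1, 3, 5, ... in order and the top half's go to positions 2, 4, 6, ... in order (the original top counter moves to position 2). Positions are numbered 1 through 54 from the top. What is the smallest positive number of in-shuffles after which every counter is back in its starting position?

20

The in-shuffle permutes the 54 positions with cycle lengths [4, 10, 20, 20].
Every counter is home exactly when every cycle has completed a whole number of laps, i.e. after lcm(4, 10, 20) = 20 in-shuffles.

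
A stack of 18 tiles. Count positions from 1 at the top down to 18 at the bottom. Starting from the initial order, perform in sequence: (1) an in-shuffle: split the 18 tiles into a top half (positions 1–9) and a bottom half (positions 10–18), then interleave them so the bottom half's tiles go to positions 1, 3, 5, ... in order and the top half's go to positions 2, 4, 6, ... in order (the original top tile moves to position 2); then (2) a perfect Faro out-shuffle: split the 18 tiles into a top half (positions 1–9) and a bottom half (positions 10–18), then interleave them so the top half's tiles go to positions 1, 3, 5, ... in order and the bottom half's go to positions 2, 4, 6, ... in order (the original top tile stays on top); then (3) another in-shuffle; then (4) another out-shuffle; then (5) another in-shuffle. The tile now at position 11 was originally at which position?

15

Undo the operations in reverse order, starting from position 11:
  undo op 5 (in-shuffle, from bottom half): 11 ← 15
  undo op 4 (out-shuffle, from top half): 15 ← 8
  undo op 3 (in-shuffle, from top half): 8 ← 4
  undo op 2 (out-shuffle, from bottom half): 4 ← 11
  undo op 1 (in-shuffle, from bottom half): 11 ← 15
So the tile at position 11 came from original position 15.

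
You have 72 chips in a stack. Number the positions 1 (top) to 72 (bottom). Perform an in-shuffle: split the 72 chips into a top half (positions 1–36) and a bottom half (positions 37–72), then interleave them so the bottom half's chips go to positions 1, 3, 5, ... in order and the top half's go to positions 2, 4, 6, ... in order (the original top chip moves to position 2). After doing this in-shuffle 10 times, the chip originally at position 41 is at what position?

Track the chip's position through each in-shuffle:
41 → 9 → 18 → 36 → 72 → 71 → 69 → 65 → 57 → 41 → 9

9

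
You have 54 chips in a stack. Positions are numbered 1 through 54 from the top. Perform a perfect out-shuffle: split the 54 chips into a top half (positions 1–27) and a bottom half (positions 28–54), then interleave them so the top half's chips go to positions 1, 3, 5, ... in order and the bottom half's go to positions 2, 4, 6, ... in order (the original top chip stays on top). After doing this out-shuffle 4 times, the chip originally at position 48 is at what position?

11

Track the chip's position through each out-shuffle:
48 → 42 → 30 → 6 → 11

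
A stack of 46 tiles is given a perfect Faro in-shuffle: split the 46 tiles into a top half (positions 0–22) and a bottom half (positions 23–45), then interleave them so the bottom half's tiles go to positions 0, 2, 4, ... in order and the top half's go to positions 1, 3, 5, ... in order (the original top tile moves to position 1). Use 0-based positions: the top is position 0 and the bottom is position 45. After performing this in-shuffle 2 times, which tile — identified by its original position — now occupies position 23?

5

Work backwards from position 23, undoing one in-shuffle at a time:
23 ← 11 ← 5
So the tile now at position 23 started at position 5.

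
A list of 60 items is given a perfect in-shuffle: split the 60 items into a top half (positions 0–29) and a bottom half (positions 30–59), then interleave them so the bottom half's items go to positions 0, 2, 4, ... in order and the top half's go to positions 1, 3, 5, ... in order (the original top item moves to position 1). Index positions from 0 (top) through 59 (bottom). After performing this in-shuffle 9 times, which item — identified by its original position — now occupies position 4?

17

Work backwards from position 4, undoing one in-shuffle at a time:
4 ← 32 ← 46 ← 53 ← 26 ← 43 ← 21 ← 10 ← 35 ← 17
So the item now at position 4 started at position 17.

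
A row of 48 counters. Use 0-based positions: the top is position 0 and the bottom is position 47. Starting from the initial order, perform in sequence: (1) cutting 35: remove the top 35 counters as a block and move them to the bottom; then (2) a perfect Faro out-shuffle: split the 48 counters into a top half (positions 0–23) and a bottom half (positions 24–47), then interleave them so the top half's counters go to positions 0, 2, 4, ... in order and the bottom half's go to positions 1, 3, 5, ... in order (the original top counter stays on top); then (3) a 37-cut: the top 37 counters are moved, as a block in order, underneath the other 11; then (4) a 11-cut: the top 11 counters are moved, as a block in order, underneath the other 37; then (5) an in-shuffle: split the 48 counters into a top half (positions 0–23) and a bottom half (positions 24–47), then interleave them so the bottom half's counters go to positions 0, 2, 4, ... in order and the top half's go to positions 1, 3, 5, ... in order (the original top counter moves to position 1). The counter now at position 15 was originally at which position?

14

Undo the operations in reverse order, starting from position 15:
  undo op 5 (in-shuffle, from top half): 15 ← 7
  undo op 4 (cut 11): 7 ← 18
  undo op 3 (cut 37): 18 ← 7
  undo op 2 (out-shuffle, from bottom half): 7 ← 27
  undo op 1 (cut 35): 27 ← 14
So the counter at position 15 came from original position 14.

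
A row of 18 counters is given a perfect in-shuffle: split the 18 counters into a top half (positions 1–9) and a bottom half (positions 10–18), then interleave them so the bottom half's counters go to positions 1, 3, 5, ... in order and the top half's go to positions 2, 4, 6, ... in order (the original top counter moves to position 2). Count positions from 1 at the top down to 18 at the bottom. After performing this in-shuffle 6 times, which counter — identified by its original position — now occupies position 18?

Work backwards from position 18, undoing one in-shuffle at a time:
18 ← 9 ← 14 ← 7 ← 13 ← 16 ← 8
So the counter now at position 18 started at position 8.

8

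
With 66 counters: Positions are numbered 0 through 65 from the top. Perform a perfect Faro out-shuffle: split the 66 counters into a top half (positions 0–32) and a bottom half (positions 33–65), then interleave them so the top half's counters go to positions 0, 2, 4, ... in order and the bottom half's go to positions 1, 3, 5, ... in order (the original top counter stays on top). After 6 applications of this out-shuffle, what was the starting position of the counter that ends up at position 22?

43

Work backwards from position 22, undoing one out-shuffle at a time:
22 ← 11 ← 38 ← 19 ← 42 ← 21 ← 43
So the counter now at position 22 started at position 43.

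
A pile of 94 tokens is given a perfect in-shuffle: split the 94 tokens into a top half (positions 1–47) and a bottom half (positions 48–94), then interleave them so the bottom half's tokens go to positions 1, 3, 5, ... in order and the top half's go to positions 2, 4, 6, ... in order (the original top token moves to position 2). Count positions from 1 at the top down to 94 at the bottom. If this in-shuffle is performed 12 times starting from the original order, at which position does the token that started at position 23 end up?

63

Track the token's position through each in-shuffle:
23 → 46 → 92 → 89 → 83 → 71 → 47 → 94 → 93 → 91 → 87 → 79 → 63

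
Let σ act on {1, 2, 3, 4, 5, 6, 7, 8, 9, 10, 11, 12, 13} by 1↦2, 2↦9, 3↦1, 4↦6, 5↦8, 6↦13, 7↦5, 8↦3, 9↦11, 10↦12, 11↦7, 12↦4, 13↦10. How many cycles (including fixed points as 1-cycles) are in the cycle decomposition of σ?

2

Cycle decomposition: (1 2 9 11 7 5 8 3) (4 6 13 10 12).
2 cycles.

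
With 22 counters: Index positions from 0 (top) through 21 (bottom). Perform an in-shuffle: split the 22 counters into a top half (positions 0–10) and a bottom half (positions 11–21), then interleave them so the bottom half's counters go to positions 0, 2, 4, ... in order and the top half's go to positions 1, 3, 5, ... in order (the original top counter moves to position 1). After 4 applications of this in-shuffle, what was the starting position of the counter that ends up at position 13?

Work backwards from position 13, undoing one in-shuffle at a time:
13 ← 6 ← 14 ← 18 ← 20
So the counter now at position 13 started at position 20.

20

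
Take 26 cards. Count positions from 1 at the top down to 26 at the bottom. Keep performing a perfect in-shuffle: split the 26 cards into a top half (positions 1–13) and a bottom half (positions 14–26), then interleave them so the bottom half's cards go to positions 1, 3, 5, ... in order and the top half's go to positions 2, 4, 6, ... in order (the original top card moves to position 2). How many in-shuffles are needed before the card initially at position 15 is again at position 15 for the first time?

6

Follow position 15 under repeated in-shuffles:
15 → 3 → 6 → 12 → 24 → 21 → 15
It first returns after 6 in-shuffles.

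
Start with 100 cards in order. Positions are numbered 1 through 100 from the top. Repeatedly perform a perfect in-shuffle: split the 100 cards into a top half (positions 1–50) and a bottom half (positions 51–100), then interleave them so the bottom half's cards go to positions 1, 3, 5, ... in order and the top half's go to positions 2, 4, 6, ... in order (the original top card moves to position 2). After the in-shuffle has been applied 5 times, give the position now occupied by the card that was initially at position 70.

18

Track the card's position through each in-shuffle:
70 → 39 → 78 → 55 → 9 → 18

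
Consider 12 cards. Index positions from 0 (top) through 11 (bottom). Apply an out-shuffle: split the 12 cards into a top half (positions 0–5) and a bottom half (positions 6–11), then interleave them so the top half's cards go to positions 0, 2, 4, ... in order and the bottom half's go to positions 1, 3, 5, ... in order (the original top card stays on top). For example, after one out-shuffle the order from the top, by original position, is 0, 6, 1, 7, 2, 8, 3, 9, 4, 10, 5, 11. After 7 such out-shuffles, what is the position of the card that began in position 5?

2

Track the card's position through each out-shuffle:
5 → 10 → 9 → 7 → 3 → 6 → 1 → 2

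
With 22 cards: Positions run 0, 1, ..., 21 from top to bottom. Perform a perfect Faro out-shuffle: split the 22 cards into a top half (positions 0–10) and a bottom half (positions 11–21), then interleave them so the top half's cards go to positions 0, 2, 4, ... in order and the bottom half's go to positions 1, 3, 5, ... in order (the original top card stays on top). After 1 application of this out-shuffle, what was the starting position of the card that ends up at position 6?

3

Work backwards from position 6, undoing one out-shuffle at a time:
6 ← 3
So the card now at position 6 started at position 3.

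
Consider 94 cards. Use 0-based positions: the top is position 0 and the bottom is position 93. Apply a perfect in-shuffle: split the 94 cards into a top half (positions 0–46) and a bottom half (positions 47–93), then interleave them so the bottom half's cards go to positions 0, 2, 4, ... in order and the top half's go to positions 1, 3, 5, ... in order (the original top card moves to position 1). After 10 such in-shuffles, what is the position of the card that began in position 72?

81

Track the card's position through each in-shuffle:
72 → 50 → 6 → 13 → 27 → 55 → 16 → 33 → 67 → 40 → 81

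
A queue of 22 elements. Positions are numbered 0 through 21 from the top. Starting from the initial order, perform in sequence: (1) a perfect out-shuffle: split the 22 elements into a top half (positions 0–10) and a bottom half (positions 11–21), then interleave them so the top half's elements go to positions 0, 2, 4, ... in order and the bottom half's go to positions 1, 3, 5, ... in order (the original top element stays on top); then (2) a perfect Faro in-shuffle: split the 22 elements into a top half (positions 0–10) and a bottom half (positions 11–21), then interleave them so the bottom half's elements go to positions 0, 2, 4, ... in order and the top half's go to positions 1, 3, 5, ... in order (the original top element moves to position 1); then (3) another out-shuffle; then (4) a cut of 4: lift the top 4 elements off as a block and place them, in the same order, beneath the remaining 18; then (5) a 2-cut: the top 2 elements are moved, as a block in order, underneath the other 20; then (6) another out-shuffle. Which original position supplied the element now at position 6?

14

Undo the operations in reverse order, starting from position 6:
  undo op 6 (out-shuffle, from top half): 6 ← 3
  undo op 5 (cut 2): 3 ← 5
  undo op 4 (cut 4): 5 ← 9
  undo op 3 (out-shuffle, from bottom half): 9 ← 15
  undo op 2 (in-shuffle, from top half): 15 ← 7
  undo op 1 (out-shuffle, from bottom half): 7 ← 14
So the element at position 6 came from original position 14.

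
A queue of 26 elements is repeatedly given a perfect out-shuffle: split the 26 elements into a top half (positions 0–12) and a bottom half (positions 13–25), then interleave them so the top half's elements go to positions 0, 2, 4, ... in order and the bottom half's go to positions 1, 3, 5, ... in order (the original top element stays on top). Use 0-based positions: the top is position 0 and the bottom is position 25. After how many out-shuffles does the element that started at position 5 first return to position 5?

Follow position 5 under repeated out-shuffles:
5 → 10 → 20 → 15 → 5
It first returns after 4 out-shuffles.

4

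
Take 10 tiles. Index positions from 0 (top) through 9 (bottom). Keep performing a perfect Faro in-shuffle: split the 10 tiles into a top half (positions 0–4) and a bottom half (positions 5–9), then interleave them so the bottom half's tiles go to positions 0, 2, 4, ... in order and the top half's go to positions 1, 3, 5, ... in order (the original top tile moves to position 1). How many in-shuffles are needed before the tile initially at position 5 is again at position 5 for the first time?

10

Follow position 5 under repeated in-shuffles:
5 → 0 → 1 → 3 → 7 → 4 → 9 → 8 → 6 → 2 → 5
It first returns after 10 in-shuffles.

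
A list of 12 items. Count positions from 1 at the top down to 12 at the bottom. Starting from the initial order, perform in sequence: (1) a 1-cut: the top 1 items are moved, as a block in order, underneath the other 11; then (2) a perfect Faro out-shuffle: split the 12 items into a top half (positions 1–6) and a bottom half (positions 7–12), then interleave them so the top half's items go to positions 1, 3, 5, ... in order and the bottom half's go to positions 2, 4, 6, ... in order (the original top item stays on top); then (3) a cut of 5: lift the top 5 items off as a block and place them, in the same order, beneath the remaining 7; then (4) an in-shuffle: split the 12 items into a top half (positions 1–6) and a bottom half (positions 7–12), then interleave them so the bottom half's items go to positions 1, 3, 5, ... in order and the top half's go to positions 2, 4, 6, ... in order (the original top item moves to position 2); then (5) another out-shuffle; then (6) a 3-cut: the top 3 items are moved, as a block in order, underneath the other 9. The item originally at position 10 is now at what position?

Track the item from position 10 forward through each operation:
  after op 1 (cut 1): 10 → 9
  after op 2 (out-shuffle): 9 → 6
  after op 3 (cut 5): 6 → 1
  after op 4 (in-shuffle): 1 → 2
  after op 5 (out-shuffle): 2 → 3
  after op 6 (cut 3): 3 → 12

12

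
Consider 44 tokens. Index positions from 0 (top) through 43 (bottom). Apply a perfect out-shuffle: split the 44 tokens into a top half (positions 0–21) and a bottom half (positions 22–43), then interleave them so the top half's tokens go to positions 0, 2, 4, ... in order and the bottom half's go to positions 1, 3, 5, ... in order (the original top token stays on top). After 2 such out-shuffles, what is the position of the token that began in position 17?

25

Track the token's position through each out-shuffle:
17 → 34 → 25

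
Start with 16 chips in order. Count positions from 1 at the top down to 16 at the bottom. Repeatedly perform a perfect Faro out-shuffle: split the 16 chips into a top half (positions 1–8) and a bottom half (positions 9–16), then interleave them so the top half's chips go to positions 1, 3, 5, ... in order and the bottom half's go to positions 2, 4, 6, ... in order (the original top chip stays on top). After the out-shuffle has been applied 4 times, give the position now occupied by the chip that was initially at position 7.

7

Track the chip's position through each out-shuffle:
7 → 13 → 10 → 4 → 7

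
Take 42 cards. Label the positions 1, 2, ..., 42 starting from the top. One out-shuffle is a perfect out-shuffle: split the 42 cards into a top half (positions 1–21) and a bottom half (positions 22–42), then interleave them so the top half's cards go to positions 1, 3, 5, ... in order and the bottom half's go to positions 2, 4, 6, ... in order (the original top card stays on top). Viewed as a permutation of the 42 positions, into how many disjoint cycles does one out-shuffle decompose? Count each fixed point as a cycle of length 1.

Trace each unvisited position around until it returns:
(1) (2 3 5 9 17 33 ... len 20) (4 7 13 25 8 15 ... len 20) (42)
4 cycles in total.

4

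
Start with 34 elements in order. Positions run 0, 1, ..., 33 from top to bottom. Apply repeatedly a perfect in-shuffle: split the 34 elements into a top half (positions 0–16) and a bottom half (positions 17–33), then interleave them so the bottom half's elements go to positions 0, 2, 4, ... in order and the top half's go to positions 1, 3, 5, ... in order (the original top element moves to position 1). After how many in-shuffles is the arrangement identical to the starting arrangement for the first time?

The in-shuffle permutes the 34 positions with cycle lengths [3, 3, 4, 12, 12].
Every element is home exactly when every cycle has completed a whole number of laps, i.e. after lcm(3, 4, 12) = 12 in-shuffles.

12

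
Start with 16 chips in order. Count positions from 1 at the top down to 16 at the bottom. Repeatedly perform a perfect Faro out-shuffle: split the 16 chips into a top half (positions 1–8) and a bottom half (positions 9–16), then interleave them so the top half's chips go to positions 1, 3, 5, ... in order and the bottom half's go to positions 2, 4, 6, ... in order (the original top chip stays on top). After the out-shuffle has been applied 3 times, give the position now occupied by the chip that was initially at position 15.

Track the chip's position through each out-shuffle:
15 → 14 → 12 → 8

8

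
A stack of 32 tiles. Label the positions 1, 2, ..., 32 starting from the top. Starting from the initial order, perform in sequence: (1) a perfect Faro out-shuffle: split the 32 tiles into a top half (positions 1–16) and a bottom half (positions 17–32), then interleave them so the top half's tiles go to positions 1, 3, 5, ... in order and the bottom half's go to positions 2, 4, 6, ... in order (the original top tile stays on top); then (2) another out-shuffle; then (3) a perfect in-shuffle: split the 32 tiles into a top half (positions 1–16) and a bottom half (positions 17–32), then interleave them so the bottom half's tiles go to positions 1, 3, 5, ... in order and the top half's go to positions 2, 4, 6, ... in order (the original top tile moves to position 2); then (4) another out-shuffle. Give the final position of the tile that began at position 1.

3

Track the tile from position 1 forward through each operation:
  after op 1 (out-shuffle): 1 → 1
  after op 2 (out-shuffle): 1 → 1
  after op 3 (in-shuffle): 1 → 2
  after op 4 (out-shuffle): 2 → 3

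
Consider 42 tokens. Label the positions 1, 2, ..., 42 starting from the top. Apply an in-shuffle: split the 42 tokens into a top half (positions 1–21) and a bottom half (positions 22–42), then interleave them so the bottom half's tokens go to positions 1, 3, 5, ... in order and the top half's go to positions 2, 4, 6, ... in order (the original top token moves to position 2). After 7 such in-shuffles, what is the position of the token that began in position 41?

2

Track the token's position through each in-shuffle:
41 → 39 → 35 → 27 → 11 → 22 → 1 → 2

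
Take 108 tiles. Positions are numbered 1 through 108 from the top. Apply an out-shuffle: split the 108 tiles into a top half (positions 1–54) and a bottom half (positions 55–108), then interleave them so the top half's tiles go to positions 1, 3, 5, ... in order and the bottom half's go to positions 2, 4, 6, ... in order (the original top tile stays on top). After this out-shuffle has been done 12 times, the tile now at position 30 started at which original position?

84

Work backwards from position 30, undoing one out-shuffle at a time:
30 ← 69 ← 35 ← 18 ← 63 ← 32 ← 70 ← 89 ← 45 ← 23 ← 12 ← 60 ← 84
So the tile now at position 30 started at position 84.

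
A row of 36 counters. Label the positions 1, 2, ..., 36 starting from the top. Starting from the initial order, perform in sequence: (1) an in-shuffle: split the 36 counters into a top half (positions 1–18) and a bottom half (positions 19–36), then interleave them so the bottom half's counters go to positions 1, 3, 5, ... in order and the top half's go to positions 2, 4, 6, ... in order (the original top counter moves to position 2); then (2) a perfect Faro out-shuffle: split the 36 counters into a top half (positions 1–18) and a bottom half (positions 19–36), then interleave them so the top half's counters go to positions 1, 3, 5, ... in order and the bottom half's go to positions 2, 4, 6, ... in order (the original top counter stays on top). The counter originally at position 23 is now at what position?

Track the counter from position 23 forward through each operation:
  after op 1 (in-shuffle): 23 → 9
  after op 2 (out-shuffle): 9 → 17

17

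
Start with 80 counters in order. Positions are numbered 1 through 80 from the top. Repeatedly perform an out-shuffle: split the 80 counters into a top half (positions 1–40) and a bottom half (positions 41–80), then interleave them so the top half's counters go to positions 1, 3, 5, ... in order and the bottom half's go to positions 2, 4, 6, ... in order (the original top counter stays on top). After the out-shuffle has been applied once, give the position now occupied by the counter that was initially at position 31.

61

Track the counter's position through each out-shuffle:
31 → 61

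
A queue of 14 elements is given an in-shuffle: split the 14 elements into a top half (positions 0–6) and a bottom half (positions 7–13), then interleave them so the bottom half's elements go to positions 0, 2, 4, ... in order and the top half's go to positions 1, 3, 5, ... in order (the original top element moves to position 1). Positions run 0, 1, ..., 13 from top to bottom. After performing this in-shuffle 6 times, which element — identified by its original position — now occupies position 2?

11

Work backwards from position 2, undoing one in-shuffle at a time:
2 ← 8 ← 11 ← 5 ← 2 ← 8 ← 11
So the element now at position 2 started at position 11.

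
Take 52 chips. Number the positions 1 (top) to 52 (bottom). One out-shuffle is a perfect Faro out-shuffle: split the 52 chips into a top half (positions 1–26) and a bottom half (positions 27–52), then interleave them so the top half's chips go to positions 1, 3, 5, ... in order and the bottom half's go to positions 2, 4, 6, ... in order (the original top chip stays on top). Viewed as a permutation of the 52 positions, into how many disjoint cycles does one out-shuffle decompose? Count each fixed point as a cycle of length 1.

9

Trace each unvisited position around until it returns:
(1) (2 3 5 9 17 33 14 27) (4 7 13 25 49 46 40 28) (6 11 21 41 30 8 15 29) (10 19 37 22 43 34 16 31) (12 23 45 38 24 47 42 32) (18 35) (20 39 26 51 50 48 44 36) ... plus 1 more
9 cycles in total.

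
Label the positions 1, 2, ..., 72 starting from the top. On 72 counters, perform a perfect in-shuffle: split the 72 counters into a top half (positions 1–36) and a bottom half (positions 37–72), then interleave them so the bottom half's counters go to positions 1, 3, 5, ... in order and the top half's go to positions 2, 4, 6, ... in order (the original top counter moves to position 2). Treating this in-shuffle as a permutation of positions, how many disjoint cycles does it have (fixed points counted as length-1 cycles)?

Trace each unvisited position around until it returns:
(1 2 4 8 16 32 64 55 37) (3 6 12 24 48 23 46 19 38) (5 10 20 40 7 14 28 56 39) (9 18 36 72 71 69 65 57 41) (11 22 44 15 30 60 47 21 42) (13 26 52 31 62 51 29 58 43) (17 34 68 63 53 33 66 59 45) (25 50 27 54 35 70 67 61 49)
8 cycles in total.

8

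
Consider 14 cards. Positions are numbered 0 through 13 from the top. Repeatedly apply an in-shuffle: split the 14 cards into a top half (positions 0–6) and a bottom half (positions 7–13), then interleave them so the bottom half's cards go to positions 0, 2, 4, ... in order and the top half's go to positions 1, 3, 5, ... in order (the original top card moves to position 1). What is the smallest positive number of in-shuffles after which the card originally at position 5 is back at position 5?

Follow position 5 under repeated in-shuffles:
5 → 11 → 8 → 2 → 5
It first returns after 4 in-shuffles.

4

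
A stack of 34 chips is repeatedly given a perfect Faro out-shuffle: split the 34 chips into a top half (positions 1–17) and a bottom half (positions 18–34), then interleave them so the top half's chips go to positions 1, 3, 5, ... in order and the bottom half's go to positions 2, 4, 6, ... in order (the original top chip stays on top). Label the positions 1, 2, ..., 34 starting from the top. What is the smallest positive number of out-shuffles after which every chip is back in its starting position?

The out-shuffle permutes the 34 positions with cycle lengths [1, 1, 2, 10, 10, 10].
Every chip is home exactly when every cycle has completed a whole number of laps, i.e. after lcm(1, 2, 10) = 10 out-shuffles.

10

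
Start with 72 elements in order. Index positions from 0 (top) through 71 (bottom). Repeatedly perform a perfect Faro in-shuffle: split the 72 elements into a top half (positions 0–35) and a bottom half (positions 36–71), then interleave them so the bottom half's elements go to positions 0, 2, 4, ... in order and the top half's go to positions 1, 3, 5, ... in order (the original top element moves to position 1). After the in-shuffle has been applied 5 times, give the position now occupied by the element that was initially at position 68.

Track the element's position through each in-shuffle:
68 → 64 → 56 → 40 → 8 → 17

17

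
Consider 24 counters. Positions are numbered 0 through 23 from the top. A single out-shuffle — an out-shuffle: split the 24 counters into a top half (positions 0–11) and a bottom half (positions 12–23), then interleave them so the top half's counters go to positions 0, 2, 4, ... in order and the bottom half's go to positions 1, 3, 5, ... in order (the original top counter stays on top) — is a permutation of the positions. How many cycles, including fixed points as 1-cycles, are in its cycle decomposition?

4

Trace each unvisited position around until it returns:
(0) (1 2 4 8 16 9 ... len 11) (5 10 20 17 11 22 ... len 11) (23)
4 cycles in total.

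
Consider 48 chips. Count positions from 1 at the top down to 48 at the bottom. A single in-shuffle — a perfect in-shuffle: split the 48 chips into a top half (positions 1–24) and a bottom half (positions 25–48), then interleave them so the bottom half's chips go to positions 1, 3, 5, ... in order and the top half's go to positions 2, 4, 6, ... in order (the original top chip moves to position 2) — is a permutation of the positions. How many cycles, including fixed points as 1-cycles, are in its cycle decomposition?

4

Trace each unvisited position around until it returns:
(1 2 4 8 16 32 ... len 21) (3 6 12 24 48 47 ... len 21) (7 14 28) (21 42 35)
4 cycles in total.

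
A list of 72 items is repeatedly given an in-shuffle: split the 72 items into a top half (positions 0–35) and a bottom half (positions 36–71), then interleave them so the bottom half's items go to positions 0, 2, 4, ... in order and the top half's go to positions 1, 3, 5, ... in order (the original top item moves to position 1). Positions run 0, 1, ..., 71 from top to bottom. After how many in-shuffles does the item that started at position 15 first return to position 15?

9

Follow position 15 under repeated in-shuffles:
15 → 31 → 63 → 54 → 36 → 0 → 1 → 3 → 7 → 15
It first returns after 9 in-shuffles.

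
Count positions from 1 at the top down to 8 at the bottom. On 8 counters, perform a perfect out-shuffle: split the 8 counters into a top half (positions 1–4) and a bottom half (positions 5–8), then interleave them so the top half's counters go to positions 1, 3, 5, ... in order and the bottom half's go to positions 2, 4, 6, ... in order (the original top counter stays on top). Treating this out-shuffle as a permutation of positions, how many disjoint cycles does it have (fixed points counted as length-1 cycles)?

4

Trace each unvisited position around until it returns:
(1) (2 3 5) (4 7 6) (8)
4 cycles in total.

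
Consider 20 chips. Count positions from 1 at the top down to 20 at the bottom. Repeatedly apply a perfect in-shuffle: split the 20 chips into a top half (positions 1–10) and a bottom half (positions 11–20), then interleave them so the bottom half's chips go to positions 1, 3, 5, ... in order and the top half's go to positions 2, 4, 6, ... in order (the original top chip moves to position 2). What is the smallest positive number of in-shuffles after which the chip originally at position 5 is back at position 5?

6

Follow position 5 under repeated in-shuffles:
5 → 10 → 20 → 19 → 17 → 13 → 5
It first returns after 6 in-shuffles.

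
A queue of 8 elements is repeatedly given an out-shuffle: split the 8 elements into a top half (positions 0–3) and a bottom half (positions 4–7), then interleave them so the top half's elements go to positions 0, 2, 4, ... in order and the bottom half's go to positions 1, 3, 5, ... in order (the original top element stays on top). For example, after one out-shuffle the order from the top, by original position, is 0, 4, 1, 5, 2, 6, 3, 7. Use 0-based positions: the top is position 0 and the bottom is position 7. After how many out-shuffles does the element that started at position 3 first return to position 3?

3

Follow position 3 under repeated out-shuffles:
3 → 6 → 5 → 3
It first returns after 3 out-shuffles.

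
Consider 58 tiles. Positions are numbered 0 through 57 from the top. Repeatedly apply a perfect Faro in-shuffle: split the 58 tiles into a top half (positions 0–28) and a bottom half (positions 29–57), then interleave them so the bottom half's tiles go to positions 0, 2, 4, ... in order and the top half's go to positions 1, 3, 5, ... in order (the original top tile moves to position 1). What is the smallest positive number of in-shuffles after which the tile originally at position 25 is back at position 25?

58

Follow position 25 under repeated in-shuffles:
25 → 51 → 44 → 30 → 2 → 5 → 11 → 23 → ... → 25 (length 58)
It first returns after 58 in-shuffles.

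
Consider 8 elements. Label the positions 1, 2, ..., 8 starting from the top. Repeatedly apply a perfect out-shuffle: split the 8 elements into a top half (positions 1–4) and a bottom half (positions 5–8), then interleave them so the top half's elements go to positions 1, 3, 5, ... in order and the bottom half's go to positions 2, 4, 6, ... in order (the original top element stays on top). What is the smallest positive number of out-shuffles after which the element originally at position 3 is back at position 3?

Follow position 3 under repeated out-shuffles:
3 → 5 → 2 → 3
It first returns after 3 out-shuffles.

3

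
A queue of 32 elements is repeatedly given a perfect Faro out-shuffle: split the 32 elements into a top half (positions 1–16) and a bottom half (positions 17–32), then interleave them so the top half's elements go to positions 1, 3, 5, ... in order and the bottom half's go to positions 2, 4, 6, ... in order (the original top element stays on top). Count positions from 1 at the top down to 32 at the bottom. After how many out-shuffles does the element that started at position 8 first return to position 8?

Follow position 8 under repeated out-shuffles:
8 → 15 → 29 → 26 → 20 → 8
It first returns after 5 out-shuffles.

5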